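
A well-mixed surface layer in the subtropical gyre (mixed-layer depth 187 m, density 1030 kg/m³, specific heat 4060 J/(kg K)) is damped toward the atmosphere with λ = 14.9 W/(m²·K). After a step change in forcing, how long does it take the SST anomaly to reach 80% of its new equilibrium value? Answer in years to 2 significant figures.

Areal heat capacity C = ρ c_p D = 1030 × 4060 × 187 = 7.82×10^8 J/(m²·K).
τ = C / λ = 7.82×10^8 / 14.9 = 5.25×10^7 s.
Fraction reached: 1 − e^(−t/τ) = 0.80 ⇒ t = −τ ln(1 − 0.80) = τ × 1.61.
t = 8.45×10^7 s = 2.68 years.

2.7 years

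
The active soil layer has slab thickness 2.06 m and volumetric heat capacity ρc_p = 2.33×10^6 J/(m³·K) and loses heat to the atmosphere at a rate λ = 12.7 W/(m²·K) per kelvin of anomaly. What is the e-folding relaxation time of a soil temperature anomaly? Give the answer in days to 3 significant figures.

4.37 days

Areal heat capacity C = ρc_p × D = 2.33×10^6 × 2.06 = 4.80×10^6 J/(m²·K).
Relaxation time τ = C / λ = 4.80×10^6 / 12.7 = 3.78×10^5 s.
In days: 3.78×10^5 s / (86400 s/day) = 4.37 days.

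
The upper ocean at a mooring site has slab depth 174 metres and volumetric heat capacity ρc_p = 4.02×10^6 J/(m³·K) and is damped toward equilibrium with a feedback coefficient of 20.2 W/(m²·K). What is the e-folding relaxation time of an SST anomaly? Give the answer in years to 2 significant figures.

1.1 years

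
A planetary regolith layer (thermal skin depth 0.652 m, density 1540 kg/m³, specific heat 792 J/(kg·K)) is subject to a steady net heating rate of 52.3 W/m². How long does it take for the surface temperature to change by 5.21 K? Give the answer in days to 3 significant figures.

Areal heat capacity C = ρ c_p D = 1540 × 792 × 0.652 = 7.95×10^5 J m⁻² K⁻¹.
Time required: Δt = C ΔT / F = 7.95×10^5 × 5.21 / 52.3 = 79200 s.
In days: 79200 s / (86400 s/day) = 0.917 days.

0.917 days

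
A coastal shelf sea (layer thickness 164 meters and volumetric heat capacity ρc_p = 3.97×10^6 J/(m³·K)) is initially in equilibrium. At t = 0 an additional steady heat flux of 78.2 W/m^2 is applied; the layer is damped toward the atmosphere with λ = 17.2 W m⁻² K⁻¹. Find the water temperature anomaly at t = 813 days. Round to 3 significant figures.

3.84 K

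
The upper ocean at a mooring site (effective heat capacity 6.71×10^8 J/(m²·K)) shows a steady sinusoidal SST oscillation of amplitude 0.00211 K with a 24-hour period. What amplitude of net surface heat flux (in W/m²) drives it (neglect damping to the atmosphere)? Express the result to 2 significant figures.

Areal heat capacity C = 6.71×10^8 J/(m²·K) (given).
ω = 2π / 86400 s = 7.27×10^-5 s⁻¹.
Cω = 6.71×10^8 × 7.27×10^-5 = 48800 W/(m²·K).
F₀ = A × Cω = 0.00211 × 48800 = 103 W/m².

100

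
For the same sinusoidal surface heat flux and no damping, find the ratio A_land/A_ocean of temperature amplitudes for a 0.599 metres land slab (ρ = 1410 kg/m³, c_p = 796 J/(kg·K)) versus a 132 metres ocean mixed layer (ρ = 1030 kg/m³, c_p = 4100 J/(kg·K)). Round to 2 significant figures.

830

C_ocean = 1030 × 4100 × 132 = 5.57×10^8 J/(m²·K).
C_land = 1410 × 796 × 0.599 = 6.72×10^5 J/(m²·K).
Undamped amplitude ∝ 1/C, so A_land/A_ocean = C_ocean/C_land = 829.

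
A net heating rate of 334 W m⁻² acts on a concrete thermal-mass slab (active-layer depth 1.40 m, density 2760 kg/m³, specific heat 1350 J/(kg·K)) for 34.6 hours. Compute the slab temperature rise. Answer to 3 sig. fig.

7.98 K

Areal heat capacity C = ρ c_p D = 2760 × 1350 × 1.40 = 5.22×10^6 J/(m²·K).
Net heat input Q = F Δt = 334 × (34.6 hours × 3600 s/hour) = 4.16×10^7 J/m².
ΔT = Q / C = 4.16×10^7 / 5.22×10^6 = 7.98 K.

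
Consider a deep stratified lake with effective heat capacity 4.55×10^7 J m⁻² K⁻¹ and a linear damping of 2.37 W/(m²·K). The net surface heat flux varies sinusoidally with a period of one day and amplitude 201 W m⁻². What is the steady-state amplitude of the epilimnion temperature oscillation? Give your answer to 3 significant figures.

0.0607 K

Areal heat capacity C = 4.55×10^7 J m⁻² K⁻¹ (given).
Angular frequency ω = 2π / T = 2π / 86400 s = 7.27×10^-5 s⁻¹.
√((Cω)² + λ²) = √((3310)² + 2.37²) = 3310 W/(m²·K).
Amplitude A = F₀ / √((Cω)²+λ²) = 201 / 3310 = 0.0607 K.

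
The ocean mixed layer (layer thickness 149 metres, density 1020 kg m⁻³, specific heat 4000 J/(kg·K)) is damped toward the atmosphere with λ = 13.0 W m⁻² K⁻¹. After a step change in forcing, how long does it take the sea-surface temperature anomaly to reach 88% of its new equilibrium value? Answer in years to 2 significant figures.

Areal heat capacity C = ρ c_p D = 1020 × 4000 × 149 = 6.08×10^8 J/(m^2 K).
τ = C / λ = 6.08×10^8 / 13.0 = 4.68×10^7 s.
Fraction reached: 1 − e^(−t/τ) = 0.88 ⇒ t = −τ ln(1 − 0.88) = τ × 2.12.
t = 9.92×10^7 s = 3.14 years.

3.1 years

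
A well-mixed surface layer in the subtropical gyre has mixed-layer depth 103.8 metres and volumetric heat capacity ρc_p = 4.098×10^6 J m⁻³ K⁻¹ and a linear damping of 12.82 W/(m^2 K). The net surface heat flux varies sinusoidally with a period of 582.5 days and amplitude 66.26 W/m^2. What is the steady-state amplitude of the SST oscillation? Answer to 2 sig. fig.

1.2 K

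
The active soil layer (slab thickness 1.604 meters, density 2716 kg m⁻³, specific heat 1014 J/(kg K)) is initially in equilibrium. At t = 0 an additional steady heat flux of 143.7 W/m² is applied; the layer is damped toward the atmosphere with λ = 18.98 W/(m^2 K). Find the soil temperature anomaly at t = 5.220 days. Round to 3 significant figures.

Areal heat capacity C = ρ c_p D = 2716 × 1014 × 1.604 = 4.42×10^6 J m⁻² K⁻¹.
τ = C / λ = 4.42×10^6 / 18.98 = 2.33×10^5 s.
Equilibrium anomaly ΔT_eq = F / λ = 143.7 / 18.98 = 7.57 K.
t = 5.220 days = 4.51×10^5 s, so t/τ = 1.94.
ΔT(t) = ΔT_eq (1 − e^(−t/τ)) = 7.57 × (1 − e^−1.94) = 6.48 K.

6.48 K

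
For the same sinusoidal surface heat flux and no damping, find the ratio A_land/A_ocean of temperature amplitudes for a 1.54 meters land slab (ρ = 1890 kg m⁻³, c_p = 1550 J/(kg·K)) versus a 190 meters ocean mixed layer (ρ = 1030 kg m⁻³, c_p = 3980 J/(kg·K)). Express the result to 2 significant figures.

C_ocean = 1030 × 3980 × 190 = 7.79×10^8 J/(m²·K).
C_land = 1890 × 1550 × 1.54 = 4.51×10^6 J/(m²·K).
Undamped amplitude ∝ 1/C, so A_land/A_ocean = C_ocean/C_land = 173.

170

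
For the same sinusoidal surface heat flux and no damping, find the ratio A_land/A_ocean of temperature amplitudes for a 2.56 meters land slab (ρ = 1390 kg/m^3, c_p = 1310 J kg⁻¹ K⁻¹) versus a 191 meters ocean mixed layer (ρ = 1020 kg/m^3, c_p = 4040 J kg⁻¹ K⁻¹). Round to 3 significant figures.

169

C_ocean = 1020 × 4040 × 191 = 7.87×10^8 J/(m²·K).
C_land = 1390 × 1310 × 2.56 = 4.66×10^6 J/(m²·K).
Undamped amplitude ∝ 1/C, so A_land/A_ocean = C_ocean/C_land = 169.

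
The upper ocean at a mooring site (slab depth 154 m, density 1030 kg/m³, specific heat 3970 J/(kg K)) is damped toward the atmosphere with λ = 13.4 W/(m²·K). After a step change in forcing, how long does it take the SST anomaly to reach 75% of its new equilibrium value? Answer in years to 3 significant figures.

Areal heat capacity C = ρ c_p D = 1030 × 3970 × 154 = 6.30×10^8 J/(m^2 K).
τ = C / λ = 6.30×10^8 / 13.4 = 4.70×10^7 s.
Fraction reached: 1 − e^(−t/τ) = 0.75 ⇒ t = −τ ln(1 − 0.75) = τ × 1.39.
t = 6.51×10^7 s = 2.06 years.

2.06 years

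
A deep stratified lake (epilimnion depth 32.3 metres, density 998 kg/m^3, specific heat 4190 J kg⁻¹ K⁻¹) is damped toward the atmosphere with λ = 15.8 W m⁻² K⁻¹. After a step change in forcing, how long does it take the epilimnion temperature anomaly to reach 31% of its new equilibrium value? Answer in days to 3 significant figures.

36.7 days

Areal heat capacity C = ρ c_p D = 998 × 4190 × 32.3 = 1.35×10^8 J/(m^2 K).
τ = C / λ = 1.35×10^8 / 15.8 = 8.55×10^6 s.
Fraction reached: 1 − e^(−t/τ) = 0.31 ⇒ t = −τ ln(1 − 0.31) = τ × 0.371.
t = 3.17×10^6 s = 36.7 days.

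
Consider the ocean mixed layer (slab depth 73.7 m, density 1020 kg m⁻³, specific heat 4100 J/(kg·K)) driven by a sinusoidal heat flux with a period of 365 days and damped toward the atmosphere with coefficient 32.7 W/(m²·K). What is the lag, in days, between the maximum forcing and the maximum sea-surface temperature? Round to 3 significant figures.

62.8 days

Areal heat capacity C = ρ c_p D = 1020 × 4100 × 73.7 = 3.08×10^8 J/(m^2 K).
ω = 2π / 3.15×10^7 s = 1.99×10^-7 s⁻¹.
Phase lag φ = arctan(Cω/λ) = arctan(61.4/32.7) = 1.08 rad.
Time lag = φ / ω = 1.08 / 1.99×10^-7 = 5.43×10^6 s = 62.8 days.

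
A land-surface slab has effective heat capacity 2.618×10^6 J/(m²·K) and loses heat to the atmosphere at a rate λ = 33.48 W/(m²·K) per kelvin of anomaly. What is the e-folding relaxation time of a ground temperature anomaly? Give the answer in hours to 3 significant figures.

Areal heat capacity C = 2.618×10^6 J/(m²·K) (given).
Relaxation time τ = C / λ = 2.62×10^6 / 33.48 = 78200 s.
In hours: 78200 s / (3600 s/hour) = 21.7 hours.

21.7 hours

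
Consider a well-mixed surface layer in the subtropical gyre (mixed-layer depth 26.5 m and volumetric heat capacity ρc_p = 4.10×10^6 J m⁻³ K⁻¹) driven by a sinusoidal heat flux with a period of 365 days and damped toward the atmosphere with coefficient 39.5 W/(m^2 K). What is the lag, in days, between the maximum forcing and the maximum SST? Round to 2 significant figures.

Areal heat capacity C = ρc_p × D = 4.10×10^6 × 26.5 = 1.09×10^8 J/(m^2 K).
ω = 2π / 3.15×10^7 s = 1.99×10^-7 s⁻¹.
Phase lag φ = arctan(Cω/λ) = arctan(21.6/39.5) = 0.501 rad.
Time lag = φ / ω = 0.501 / 1.99×10^-7 = 2.52×10^6 s = 29.1 days.

29 days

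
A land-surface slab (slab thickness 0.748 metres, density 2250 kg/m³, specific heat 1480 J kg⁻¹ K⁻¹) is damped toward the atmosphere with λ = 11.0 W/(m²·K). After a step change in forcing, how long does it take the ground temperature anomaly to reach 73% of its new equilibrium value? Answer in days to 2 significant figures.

3.4 days

Areal heat capacity C = ρ c_p D = 2250 × 1480 × 0.748 = 2.49×10^6 J/(m^2 K).
τ = C / λ = 2.49×10^6 / 11.0 = 2.26×10^5 s.
Fraction reached: 1 − e^(−t/τ) = 0.73 ⇒ t = −τ ln(1 − 0.73) = τ × 1.31.
t = 2.96×10^5 s = 3.43 days.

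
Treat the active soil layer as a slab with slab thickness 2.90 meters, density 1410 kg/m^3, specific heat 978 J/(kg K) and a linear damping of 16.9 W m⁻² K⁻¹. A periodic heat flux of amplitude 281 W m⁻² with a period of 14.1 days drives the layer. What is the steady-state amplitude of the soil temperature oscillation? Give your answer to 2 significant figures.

11 K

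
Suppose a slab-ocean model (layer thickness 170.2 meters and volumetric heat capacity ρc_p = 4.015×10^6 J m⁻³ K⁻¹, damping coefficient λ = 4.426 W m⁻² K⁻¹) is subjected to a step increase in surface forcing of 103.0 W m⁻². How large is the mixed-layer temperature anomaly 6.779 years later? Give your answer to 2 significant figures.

17 K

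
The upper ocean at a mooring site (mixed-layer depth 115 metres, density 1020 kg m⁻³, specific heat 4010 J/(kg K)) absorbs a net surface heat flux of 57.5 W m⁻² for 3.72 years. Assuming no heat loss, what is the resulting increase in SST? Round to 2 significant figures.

14 K

Areal heat capacity C = ρ c_p D = 1020 × 4010 × 115 = 4.70×10^8 J/(m²·K).
Net heat input Q = F Δt = 57.5 × (3.72 years × 3.156×10^7 s/year) = 6.75×10^9 J/m².
ΔT = Q / C = 6.75×10^9 / 4.70×10^8 = 14.4 K.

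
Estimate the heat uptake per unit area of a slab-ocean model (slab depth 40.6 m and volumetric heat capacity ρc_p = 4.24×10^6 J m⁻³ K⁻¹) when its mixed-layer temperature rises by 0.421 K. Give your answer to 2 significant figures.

Areal heat capacity C = ρc_p × D = 4.24×10^6 × 40.6 = 1.72×10^8 J m⁻² K⁻¹.
ΔQ = C ΔT = 1.72×10^8 × 0.421 = 7.25×10^7 J/m².

7.2×10^7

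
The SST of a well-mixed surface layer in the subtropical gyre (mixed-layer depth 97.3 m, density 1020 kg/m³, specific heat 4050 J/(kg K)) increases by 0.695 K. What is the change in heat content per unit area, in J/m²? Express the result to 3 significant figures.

2.79×10^8

Areal heat capacity C = ρ c_p D = 1020 × 4050 × 97.3 = 4.02×10^8 J/(m²·K).
ΔQ = C ΔT = 4.02×10^8 × 0.695 = 2.79×10^8 J/m².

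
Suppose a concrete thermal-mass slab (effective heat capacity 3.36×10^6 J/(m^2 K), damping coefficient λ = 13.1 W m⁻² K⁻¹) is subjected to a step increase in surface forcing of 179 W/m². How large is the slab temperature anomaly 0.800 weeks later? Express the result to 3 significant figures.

11.6 K

Areal heat capacity C = 3.36×10^6 J/(m^2 K) (given).
τ = C / λ = 3.36×10^6 / 13.1 = 2.56×10^5 s.
Equilibrium anomaly ΔT_eq = F / λ = 179 / 13.1 = 13.7 K.
t = 0.800 weeks = 4.84×10^5 s, so t/τ = 1.89.
ΔT(t) = ΔT_eq (1 − e^(−t/τ)) = 13.7 × (1 − e^−1.89) = 11.6 K.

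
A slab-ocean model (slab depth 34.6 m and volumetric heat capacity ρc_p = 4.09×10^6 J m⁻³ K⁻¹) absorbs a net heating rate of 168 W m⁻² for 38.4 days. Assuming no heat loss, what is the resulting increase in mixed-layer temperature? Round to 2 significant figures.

3.9 K

Areal heat capacity C = ρc_p × D = 4.09×10^6 × 34.6 = 1.42×10^8 J/(m²·K).
Net heat input Q = F Δt = 168 × (38.4 days × 86400 s/day) = 5.57×10^8 J/m².
ΔT = Q / C = 5.57×10^8 / 1.42×10^8 = 3.94 K.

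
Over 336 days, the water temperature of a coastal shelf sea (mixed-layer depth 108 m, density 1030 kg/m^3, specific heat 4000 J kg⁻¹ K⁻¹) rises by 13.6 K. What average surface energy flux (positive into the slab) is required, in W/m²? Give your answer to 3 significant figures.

208

Areal heat capacity C = ρ c_p D = 1030 × 4000 × 108 = 4.45×10^8 J/(m^2 K).
Required heat per unit area: Q = C ΔT = 4.45×10^8 × 13.6 = 6.05×10^9 J/m².
Flux F = Q / Δt = 6.05×10^9 / 2.90×10^7 s = 208 W/m².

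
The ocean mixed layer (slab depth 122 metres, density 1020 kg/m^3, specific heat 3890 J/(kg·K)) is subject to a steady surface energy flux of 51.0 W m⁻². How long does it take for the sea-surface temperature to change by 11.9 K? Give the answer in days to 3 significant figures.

Areal heat capacity C = ρ c_p D = 1020 × 3890 × 122 = 4.84×10^8 J m⁻² K⁻¹.
Time required: Δt = C ΔT / F = 4.84×10^8 × 11.9 / 51.0 = 1.13×10^8 s.
In days: 1.13×10^8 s / (86400 s/day) = 1310 days.

1310 days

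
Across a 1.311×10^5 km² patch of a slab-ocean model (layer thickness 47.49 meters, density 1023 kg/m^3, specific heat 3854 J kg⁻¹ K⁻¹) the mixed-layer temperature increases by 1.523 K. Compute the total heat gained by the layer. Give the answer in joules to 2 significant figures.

Areal heat capacity C = ρ c_p D = 1023 × 3854 × 47.49 = 1.87×10^8 J/(m²·K).
Heat per unit area: q = C ΔT = 1.87×10^8 × 1.523 = 2.85×10^8 J/m².
Total heat: Q = q × A = 2.85×10^8 × (1.311×10^5 × 10⁶ m²) = 3.74×10^19 J.

3.7×10^19 J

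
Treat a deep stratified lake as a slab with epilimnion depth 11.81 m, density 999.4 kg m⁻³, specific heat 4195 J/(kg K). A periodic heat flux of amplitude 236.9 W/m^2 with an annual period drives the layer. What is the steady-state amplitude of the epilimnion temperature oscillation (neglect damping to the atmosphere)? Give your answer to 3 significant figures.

Areal heat capacity C = ρ c_p D = 999.4 × 4195 × 11.81 = 4.95×10^7 J/(m²·K).
Angular frequency ω = 2π / T = 2π / 3.15×10^7 s = 1.99×10^-7 s⁻¹.
Cω = 4.95×10^7 × 1.99×10^-7 = 9.86 W/(m²·K).
Amplitude A = F₀ / (Cω) = 236.9 / 9.86 = 24.0 K.

24.0 K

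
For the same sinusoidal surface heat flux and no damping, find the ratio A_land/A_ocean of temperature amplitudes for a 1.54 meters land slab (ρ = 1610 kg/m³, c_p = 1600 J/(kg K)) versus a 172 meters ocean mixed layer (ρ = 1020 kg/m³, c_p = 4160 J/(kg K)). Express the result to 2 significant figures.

180

C_ocean = 1020 × 4160 × 172 = 7.30×10^8 J/(m²·K).
C_land = 1610 × 1600 × 1.54 = 3.97×10^6 J/(m²·K).
Undamped amplitude ∝ 1/C, so A_land/A_ocean = C_ocean/C_land = 184.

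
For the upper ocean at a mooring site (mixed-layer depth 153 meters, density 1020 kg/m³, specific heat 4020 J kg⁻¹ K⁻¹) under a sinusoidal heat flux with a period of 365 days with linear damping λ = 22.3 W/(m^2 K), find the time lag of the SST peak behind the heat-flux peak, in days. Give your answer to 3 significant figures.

81.0 days

Areal heat capacity C = ρ c_p D = 1020 × 4020 × 153 = 6.27×10^8 J/(m²·K).
ω = 2π / 3.15×10^7 s = 1.99×10^-7 s⁻¹.
Phase lag φ = arctan(Cω/λ) = arctan(125/22.3) = 1.39 rad.
Time lag = φ / ω = 1.39 / 1.99×10^-7 = 7.00×10^6 s = 81.0 days.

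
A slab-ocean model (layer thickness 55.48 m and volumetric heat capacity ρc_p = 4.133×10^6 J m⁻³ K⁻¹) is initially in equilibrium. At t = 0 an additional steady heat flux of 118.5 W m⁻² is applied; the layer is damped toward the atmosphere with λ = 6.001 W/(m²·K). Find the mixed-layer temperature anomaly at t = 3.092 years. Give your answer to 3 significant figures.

18.2 K

Areal heat capacity C = ρc_p × D = 4.133×10^6 × 55.48 = 2.29×10^8 J/(m^2 K).
τ = C / λ = 2.29×10^8 / 6.001 = 3.82×10^7 s.
Equilibrium anomaly ΔT_eq = F / λ = 118.5 / 6.001 = 19.7 K.
t = 3.092 years = 9.76×10^7 s, so t/τ = 2.55.
ΔT(t) = ΔT_eq (1 − e^(−t/τ)) = 19.7 × (1 − e^−2.55) = 18.2 K.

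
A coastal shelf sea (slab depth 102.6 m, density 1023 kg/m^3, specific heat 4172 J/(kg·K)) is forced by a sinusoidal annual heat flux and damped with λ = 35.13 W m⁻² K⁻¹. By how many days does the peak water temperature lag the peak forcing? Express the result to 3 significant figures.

69.0 days

Areal heat capacity C = ρ c_p D = 1023 × 4172 × 102.6 = 4.38×10^8 J/(m²·K).
ω = 2π / 3.15×10^7 s = 1.99×10^-7 s⁻¹.
Phase lag φ = arctan(Cω/λ) = arctan(87.2/35.13) = 1.19 rad.
Time lag = φ / ω = 1.19 / 1.99×10^-7 = 5.96×10^6 s = 69.0 days.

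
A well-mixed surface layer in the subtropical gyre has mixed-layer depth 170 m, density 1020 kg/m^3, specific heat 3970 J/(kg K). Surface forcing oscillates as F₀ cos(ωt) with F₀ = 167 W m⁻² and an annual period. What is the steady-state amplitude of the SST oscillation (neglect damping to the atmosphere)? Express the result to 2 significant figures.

1.2 K

Areal heat capacity C = ρ c_p D = 1020 × 3970 × 170 = 6.88×10^8 J m⁻² K⁻¹.
Angular frequency ω = 2π / T = 2π / 3.15×10^7 s = 1.99×10^-7 s⁻¹.
Cω = 6.88×10^8 × 1.99×10^-7 = 137 W/(m²·K).
Amplitude A = F₀ / (Cω) = 167 / 137 = 1.22 K.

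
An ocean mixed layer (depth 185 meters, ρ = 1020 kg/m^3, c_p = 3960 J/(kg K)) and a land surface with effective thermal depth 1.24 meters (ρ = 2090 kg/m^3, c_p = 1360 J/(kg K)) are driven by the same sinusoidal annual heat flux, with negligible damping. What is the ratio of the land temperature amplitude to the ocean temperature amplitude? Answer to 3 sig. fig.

212

C_ocean = 1020 × 3960 × 185 = 7.47×10^8 J/(m²·K).
C_land = 2090 × 1360 × 1.24 = 3.52×10^6 J/(m²·K).
Undamped amplitude ∝ 1/C, so A_land/A_ocean = C_ocean/C_land = 212.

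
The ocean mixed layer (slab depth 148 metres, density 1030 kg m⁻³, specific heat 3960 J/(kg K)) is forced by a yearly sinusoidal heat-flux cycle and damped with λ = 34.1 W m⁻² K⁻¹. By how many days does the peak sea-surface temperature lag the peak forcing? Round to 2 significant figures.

75 days

Areal heat capacity C = ρ c_p D = 1030 × 3960 × 148 = 6.04×10^8 J/(m²·K).
ω = 2π / 3.15×10^7 s = 1.99×10^-7 s⁻¹.
Phase lag φ = arctan(Cω/λ) = arctan(120/34.1) = 1.29 rad.
Time lag = φ / ω = 1.29 / 1.99×10^-7 = 6.50×10^6 s = 75.2 days.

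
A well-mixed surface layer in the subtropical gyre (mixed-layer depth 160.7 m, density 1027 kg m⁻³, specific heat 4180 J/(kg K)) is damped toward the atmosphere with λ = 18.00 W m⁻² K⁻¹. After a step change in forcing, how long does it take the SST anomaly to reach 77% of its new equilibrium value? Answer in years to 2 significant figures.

1.8 years

Areal heat capacity C = ρ c_p D = 1027 × 4180 × 160.7 = 6.90×10^8 J/(m^2 K).
τ = C / λ = 6.90×10^8 / 18.00 = 3.83×10^7 s.
Fraction reached: 1 − e^(−t/τ) = 0.77 ⇒ t = −τ ln(1 − 0.77) = τ × 1.47.
t = 5.63×10^7 s = 1.78 years.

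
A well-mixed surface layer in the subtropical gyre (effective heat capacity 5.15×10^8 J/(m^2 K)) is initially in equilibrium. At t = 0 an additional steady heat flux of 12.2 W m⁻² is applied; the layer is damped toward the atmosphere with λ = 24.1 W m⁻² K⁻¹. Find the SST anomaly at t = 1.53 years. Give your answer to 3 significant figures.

Areal heat capacity C = 5.15×10^8 J/(m^2 K) (given).
τ = C / λ = 5.15×10^8 / 24.1 = 2.14×10^7 s.
Equilibrium anomaly ΔT_eq = F / λ = 12.2 / 24.1 = 0.506 K.
t = 1.53 years = 4.83×10^7 s, so t/τ = 2.26.
ΔT(t) = ΔT_eq (1 − e^(−t/τ)) = 0.506 × (1 − e^−2.26) = 0.453 K.

0.453 K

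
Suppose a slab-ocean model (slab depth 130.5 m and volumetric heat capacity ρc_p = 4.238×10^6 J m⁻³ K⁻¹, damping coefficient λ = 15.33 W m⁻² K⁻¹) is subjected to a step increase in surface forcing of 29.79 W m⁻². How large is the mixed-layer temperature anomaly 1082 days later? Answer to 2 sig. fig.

Areal heat capacity C = ρc_p × D = 4.238×10^6 × 130.5 = 5.53×10^8 J m⁻² K⁻¹.
τ = C / λ = 5.53×10^8 / 15.33 = 3.61×10^7 s.
Equilibrium anomaly ΔT_eq = F / λ = 29.79 / 15.33 = 1.94 K.
t = 1082 days = 9.35×10^7 s, so t/τ = 2.59.
ΔT(t) = ΔT_eq (1 − e^(−t/τ)) = 1.94 × (1 − e^−2.59) = 1.80 K.

1.8 K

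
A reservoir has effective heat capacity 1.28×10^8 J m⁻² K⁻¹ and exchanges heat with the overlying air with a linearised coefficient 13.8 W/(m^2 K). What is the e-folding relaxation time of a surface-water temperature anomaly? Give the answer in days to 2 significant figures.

110 days

Areal heat capacity C = 1.28×10^8 J m⁻² K⁻¹ (given).
Relaxation time τ = C / λ = 1.28×10^8 / 13.8 = 9.28×10^6 s.
In days: 9.28×10^6 s / (86400 s/day) = 107 days.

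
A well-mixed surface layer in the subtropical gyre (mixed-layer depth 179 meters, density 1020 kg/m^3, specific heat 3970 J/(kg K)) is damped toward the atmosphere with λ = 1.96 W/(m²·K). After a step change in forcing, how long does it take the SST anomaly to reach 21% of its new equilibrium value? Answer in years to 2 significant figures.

Areal heat capacity C = ρ c_p D = 1020 × 3970 × 179 = 7.25×10^8 J/(m²·K).
τ = C / λ = 7.25×10^8 / 1.96 = 3.70×10^8 s.
Fraction reached: 1 − e^(−t/τ) = 0.21 ⇒ t = −τ ln(1 − 0.21) = τ × 0.236.
t = 8.72×10^7 s = 2.76 years.

2.8 years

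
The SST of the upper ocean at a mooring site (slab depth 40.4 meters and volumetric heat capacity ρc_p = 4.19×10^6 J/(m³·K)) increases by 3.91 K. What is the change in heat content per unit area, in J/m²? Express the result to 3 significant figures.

Areal heat capacity C = ρc_p × D = 4.19×10^6 × 40.4 = 1.69×10^8 J/(m²·K).
ΔQ = C ΔT = 1.69×10^8 × 3.91 = 6.62×10^8 J/m².

6.62×10^8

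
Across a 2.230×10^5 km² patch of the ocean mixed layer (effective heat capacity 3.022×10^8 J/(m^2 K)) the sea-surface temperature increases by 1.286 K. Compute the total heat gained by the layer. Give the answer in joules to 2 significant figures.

8.7×10^19 J

Areal heat capacity C = 3.022×10^8 J/(m^2 K) (given).
Heat per unit area: q = C ΔT = 3.02×10^8 × 1.286 = 3.89×10^8 J/m².
Total heat: Q = q × A = 3.89×10^8 × (2.230×10^5 × 10⁶ m²) = 8.67×10^19 J.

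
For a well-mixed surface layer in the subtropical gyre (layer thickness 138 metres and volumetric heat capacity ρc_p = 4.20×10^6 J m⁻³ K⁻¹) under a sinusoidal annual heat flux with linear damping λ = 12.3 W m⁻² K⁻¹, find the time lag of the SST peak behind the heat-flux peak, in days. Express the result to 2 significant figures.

85 days

Areal heat capacity C = ρc_p × D = 4.20×10^6 × 138 = 5.80×10^8 J/(m^2 K).
ω = 2π / 3.15×10^7 s = 1.99×10^-7 s⁻¹.
Phase lag φ = arctan(Cω/λ) = arctan(115/12.3) = 1.46 rad.
Time lag = φ / ω = 1.46 / 1.99×10^-7 = 7.35×10^6 s = 85.1 days.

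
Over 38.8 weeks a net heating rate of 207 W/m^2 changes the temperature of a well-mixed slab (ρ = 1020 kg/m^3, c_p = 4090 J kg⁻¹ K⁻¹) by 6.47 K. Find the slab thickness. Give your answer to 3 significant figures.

180 m

Heat input Q = F Δt = 207 × 2.35×10^7 s = 4.86×10^9 J/m².
Required areal heat capacity C = Q / ΔT = 7.51×10^8 J/(m²·K).
Depth D = C / (ρ c_p) = 7.51×10^8 / (1020 × 4090) = 180 m.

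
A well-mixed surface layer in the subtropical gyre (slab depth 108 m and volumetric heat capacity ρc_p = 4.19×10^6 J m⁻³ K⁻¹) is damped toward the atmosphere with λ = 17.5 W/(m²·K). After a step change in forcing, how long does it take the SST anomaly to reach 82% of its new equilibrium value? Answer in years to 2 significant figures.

1.4 years

Areal heat capacity C = ρc_p × D = 4.19×10^6 × 108 = 4.53×10^8 J/(m²·K).
τ = C / λ = 4.53×10^8 / 17.5 = 2.59×10^7 s.
Fraction reached: 1 − e^(−t/τ) = 0.82 ⇒ t = −τ ln(1 − 0.82) = τ × 1.71.
t = 4.43×10^7 s = 1.41 years.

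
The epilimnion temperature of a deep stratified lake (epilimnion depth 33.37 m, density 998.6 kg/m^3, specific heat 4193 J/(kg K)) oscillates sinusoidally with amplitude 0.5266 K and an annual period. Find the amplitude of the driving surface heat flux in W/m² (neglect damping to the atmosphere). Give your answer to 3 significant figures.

Areal heat capacity C = ρ c_p D = 998.6 × 4193 × 33.37 = 1.40×10^8 J/(m^2 K).
ω = 2π / 3.15×10^7 s = 1.99×10^-7 s⁻¹.
Cω = 1.40×10^8 × 1.99×10^-7 = 27.8 W/(m²·K).
F₀ = A × Cω = 0.5266 × 27.8 = 14.7 W/m².

14.7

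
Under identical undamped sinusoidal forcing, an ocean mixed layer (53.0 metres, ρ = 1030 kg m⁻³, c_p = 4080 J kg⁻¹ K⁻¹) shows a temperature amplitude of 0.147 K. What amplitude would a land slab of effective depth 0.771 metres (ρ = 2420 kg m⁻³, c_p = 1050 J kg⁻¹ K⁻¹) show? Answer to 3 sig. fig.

16.7 K

C_ocean = 2.23×10^8 J/(m²·K); C_land = 1.96×10^6 J/(m²·K).
A ∝ 1/C ⇒ A_land = A_ocean × C_ocean/C_land = 0.147 × 114 = 16.7 K.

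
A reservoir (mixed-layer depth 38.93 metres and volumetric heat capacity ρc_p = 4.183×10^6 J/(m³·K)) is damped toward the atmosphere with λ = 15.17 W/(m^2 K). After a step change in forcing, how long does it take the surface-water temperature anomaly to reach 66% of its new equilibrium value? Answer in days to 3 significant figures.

134 days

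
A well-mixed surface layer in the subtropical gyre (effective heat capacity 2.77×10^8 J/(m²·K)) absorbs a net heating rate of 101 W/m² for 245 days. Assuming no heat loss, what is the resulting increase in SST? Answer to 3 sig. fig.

7.72 K

Areal heat capacity C = 2.77×10^8 J/(m²·K) (given).
Net heat input Q = F Δt = 101 × (245 days × 86400 s/day) = 2.14×10^9 J/m².
ΔT = Q / C = 2.14×10^9 / 2.77×10^8 = 7.72 K.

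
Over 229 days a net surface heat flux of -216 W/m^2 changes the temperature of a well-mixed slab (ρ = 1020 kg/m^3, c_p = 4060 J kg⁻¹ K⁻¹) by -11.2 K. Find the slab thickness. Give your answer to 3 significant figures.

92.1 m

Heat input Q = F Δt = -216 × 1.98×10^7 s = -4.27×10^9 J/m².
Required areal heat capacity C = Q / ΔT = 3.82×10^8 J/(m²·K).
Depth D = C / (ρ c_p) = 3.82×10^8 / (1020 × 4060) = 92.1 m.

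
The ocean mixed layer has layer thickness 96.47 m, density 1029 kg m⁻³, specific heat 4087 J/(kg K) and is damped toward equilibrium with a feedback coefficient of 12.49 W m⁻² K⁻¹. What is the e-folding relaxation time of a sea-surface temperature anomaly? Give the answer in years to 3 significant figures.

1.03 years

Areal heat capacity C = ρ c_p D = 1029 × 4087 × 96.47 = 4.06×10^8 J m⁻² K⁻¹.
Relaxation time τ = C / λ = 4.06×10^8 / 12.49 = 3.25×10^7 s.
In years: 3.25×10^7 s / (3.156×10^7 s/year) = 1.03 years.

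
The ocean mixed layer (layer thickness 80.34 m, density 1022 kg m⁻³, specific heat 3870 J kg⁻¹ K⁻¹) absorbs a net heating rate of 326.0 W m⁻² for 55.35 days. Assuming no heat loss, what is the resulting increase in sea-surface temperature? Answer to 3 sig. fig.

4.91 K

Areal heat capacity C = ρ c_p D = 1022 × 3870 × 80.34 = 3.18×10^8 J m⁻² K⁻¹.
Net heat input Q = F Δt = 326.0 × (55.35 days × 86400 s/day) = 1.56×10^9 J/m².
ΔT = Q / C = 1.56×10^9 / 3.18×10^8 = 4.91 K.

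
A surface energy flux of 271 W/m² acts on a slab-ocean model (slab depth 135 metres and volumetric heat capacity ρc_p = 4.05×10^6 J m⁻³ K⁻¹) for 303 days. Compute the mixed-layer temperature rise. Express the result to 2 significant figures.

13 K

Areal heat capacity C = ρc_p × D = 4.05×10^6 × 135 = 5.47×10^8 J m⁻² K⁻¹.
Net heat input Q = F Δt = 271 × (303 days × 86400 s/day) = 7.09×10^9 J/m².
ΔT = Q / C = 7.09×10^9 / 5.47×10^8 = 13.0 K.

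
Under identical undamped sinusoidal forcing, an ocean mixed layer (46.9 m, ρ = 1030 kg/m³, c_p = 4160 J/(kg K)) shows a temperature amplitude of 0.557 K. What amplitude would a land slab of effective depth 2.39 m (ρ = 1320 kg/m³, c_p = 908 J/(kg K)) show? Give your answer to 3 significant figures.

39.1 K

C_ocean = 2.01×10^8 J/(m²·K); C_land = 2.86×10^6 J/(m²·K).
A ∝ 1/C ⇒ A_land = A_ocean × C_ocean/C_land = 0.557 × 70.2 = 39.1 K.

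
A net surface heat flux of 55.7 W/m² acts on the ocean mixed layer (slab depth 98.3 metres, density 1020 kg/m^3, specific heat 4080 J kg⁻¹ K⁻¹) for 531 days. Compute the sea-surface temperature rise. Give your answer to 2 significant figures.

6.2 K

Areal heat capacity C = ρ c_p D = 1020 × 4080 × 98.3 = 4.09×10^8 J m⁻² K⁻¹.
Net heat input Q = F Δt = 55.7 × (531 days × 86400 s/day) = 2.56×10^9 J/m².
ΔT = Q / C = 2.56×10^9 / 4.09×10^8 = 6.25 K.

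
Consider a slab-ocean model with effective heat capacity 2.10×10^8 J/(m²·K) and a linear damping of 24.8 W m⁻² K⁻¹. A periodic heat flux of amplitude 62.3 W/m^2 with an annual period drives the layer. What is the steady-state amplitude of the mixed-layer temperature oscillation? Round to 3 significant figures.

1.28 K

Areal heat capacity C = 2.10×10^8 J/(m²·K) (given).
Angular frequency ω = 2π / T = 2π / 3.15×10^7 s = 1.99×10^-7 s⁻¹.
√((Cω)² + λ²) = √((41.8)² + 24.8²) = 48.6 W/(m²·K).
Amplitude A = F₀ / √((Cω)²+λ²) = 62.3 / 48.6 = 1.28 K.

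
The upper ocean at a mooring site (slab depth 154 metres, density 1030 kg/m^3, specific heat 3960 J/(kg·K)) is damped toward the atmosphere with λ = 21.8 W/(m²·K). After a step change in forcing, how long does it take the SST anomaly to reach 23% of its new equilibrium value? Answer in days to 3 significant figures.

87.2 days

Areal heat capacity C = ρ c_p D = 1030 × 3960 × 154 = 6.28×10^8 J/(m^2 K).
τ = C / λ = 6.28×10^8 / 21.8 = 2.88×10^7 s.
Fraction reached: 1 − e^(−t/τ) = 0.23 ⇒ t = −τ ln(1 − 0.23) = τ × 0.261.
t = 7.53×10^6 s = 87.2 days.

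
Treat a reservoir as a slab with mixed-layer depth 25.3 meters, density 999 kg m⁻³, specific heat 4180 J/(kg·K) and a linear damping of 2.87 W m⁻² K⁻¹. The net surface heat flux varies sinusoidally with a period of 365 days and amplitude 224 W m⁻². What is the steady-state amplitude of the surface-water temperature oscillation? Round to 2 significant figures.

Areal heat capacity C = ρ c_p D = 999 × 4180 × 25.3 = 1.06×10^8 J m⁻² K⁻¹.
Angular frequency ω = 2π / T = 2π / 3.15×10^7 s = 1.99×10^-7 s⁻¹.
√((Cω)² + λ²) = √((21.0)² + 2.87²) = 21.2 W/(m²·K).
Amplitude A = F₀ / √((Cω)²+λ²) = 224 / 21.2 = 10.5 K.

11 K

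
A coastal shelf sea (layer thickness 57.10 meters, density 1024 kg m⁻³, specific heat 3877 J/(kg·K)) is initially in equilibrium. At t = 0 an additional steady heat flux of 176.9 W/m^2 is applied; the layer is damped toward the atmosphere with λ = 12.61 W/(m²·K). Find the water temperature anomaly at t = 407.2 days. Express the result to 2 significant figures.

12 K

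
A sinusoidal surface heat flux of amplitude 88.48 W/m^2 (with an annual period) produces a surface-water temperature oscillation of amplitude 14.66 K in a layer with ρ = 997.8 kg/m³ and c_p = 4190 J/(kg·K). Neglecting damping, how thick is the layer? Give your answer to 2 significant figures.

7.2 m

ω = 2π / 3.15×10^7 s = 1.99×10^-7 s⁻¹.
Required C = F₀ / (A ω) = 88.48 / (14.66 × 1.99×10^-7) = 3.03×10^7 J/(m²·K).
D = C / (ρ c_p) = 3.03×10^7 / (997.8 × 4190) = 7.25 m.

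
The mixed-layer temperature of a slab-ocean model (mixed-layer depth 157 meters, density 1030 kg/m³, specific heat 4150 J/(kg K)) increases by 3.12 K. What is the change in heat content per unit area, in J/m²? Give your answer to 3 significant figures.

Areal heat capacity C = ρ c_p D = 1030 × 4150 × 157 = 6.71×10^8 J/(m^2 K).
ΔQ = C ΔT = 6.71×10^8 × 3.12 = 2.09×10^9 J/m².

2.09×10^9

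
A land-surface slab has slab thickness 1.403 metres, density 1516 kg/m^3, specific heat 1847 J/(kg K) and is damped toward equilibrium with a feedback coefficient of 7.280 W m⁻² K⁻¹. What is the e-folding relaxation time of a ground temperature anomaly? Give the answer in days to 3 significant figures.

6.25 days

Areal heat capacity C = ρ c_p D = 1516 × 1847 × 1.403 = 3.93×10^6 J m⁻² K⁻¹.
Relaxation time τ = C / λ = 3.93×10^6 / 7.280 = 5.40×10^5 s.
In days: 5.40×10^5 s / (86400 s/day) = 6.25 days.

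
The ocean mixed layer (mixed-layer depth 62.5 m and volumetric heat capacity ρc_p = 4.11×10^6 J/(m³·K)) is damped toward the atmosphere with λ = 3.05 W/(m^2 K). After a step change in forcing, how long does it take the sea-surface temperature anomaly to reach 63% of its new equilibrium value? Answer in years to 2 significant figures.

Areal heat capacity C = ρc_p × D = 4.11×10^6 × 62.5 = 2.57×10^8 J/(m^2 K).
τ = C / λ = 2.57×10^8 / 3.05 = 8.42×10^7 s.
Fraction reached: 1 − e^(−t/τ) = 0.63 ⇒ t = −τ ln(1 − 0.63) = τ × 0.994.
t = 8.37×10^7 s = 2.65 years.

2.7 years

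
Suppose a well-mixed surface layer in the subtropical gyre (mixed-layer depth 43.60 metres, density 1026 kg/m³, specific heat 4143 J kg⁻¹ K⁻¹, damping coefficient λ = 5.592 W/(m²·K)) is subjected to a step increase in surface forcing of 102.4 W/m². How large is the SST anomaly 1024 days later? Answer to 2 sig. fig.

17 K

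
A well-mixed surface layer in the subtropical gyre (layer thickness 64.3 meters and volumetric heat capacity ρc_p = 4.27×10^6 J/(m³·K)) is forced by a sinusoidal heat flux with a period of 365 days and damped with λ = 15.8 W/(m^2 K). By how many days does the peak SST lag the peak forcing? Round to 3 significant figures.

74.9 days

Areal heat capacity C = ρc_p × D = 4.27×10^6 × 64.3 = 2.75×10^8 J/(m²·K).
ω = 2π / 3.15×10^7 s = 1.99×10^-7 s⁻¹.
Phase lag φ = arctan(Cω/λ) = arctan(54.7/15.8) = 1.29 rad.
Time lag = φ / ω = 1.29 / 1.99×10^-7 = 6.47×10^6 s = 74.9 days.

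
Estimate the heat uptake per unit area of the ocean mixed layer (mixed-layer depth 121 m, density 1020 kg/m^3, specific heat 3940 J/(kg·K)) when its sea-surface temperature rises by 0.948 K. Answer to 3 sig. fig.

4.61×10^8

Areal heat capacity C = ρ c_p D = 1020 × 3940 × 121 = 4.86×10^8 J/(m²·K).
ΔQ = C ΔT = 4.86×10^8 × 0.948 = 4.61×10^8 J/m².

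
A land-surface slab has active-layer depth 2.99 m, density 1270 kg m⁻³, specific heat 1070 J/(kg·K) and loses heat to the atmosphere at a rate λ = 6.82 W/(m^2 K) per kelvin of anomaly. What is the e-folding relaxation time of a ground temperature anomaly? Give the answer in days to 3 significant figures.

6.90 days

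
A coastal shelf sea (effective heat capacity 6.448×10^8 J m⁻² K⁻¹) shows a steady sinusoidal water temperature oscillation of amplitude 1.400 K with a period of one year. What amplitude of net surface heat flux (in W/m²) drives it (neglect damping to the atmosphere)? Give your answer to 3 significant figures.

180

Areal heat capacity C = 6.448×10^8 J m⁻² K⁻¹ (given).
ω = 2π / 3.15×10^7 s = 1.99×10^-7 s⁻¹.
Cω = 6.45×10^8 × 1.99×10^-7 = 128 W/(m²·K).
F₀ = A × Cω = 1.400 × 128 = 180 W/m².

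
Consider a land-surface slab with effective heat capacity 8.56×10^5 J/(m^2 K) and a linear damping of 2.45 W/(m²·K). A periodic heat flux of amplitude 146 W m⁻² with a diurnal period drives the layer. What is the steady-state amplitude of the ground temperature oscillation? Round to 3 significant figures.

2.34 K

Areal heat capacity C = 8.56×10^5 J/(m^2 K) (given).
Angular frequency ω = 2π / T = 2π / 86400 s = 7.27×10^-5 s⁻¹.
√((Cω)² + λ²) = √((62.3)² + 2.45²) = 62.3 W/(m²·K).
Amplitude A = F₀ / √((Cω)²+λ²) = 146 / 62.3 = 2.34 K.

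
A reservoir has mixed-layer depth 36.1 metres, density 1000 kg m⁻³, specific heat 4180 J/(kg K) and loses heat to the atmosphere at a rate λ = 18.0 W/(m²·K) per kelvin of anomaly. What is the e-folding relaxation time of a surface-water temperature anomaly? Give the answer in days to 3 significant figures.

97.0 days

Areal heat capacity C = ρ c_p D = 1000 × 4180 × 36.1 = 1.51×10^8 J/(m²·K).
Relaxation time τ = C / λ = 1.51×10^8 / 18.0 = 8.38×10^6 s.
In days: 8.38×10^6 s / (86400 s/day) = 97.0 days.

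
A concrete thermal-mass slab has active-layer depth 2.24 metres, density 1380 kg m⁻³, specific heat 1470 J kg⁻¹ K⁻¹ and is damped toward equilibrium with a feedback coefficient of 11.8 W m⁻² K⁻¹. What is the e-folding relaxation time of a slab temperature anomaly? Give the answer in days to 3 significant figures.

4.46 days

Areal heat capacity C = ρ c_p D = 1380 × 1470 × 2.24 = 4.54×10^6 J m⁻² K⁻¹.
Relaxation time τ = C / λ = 4.54×10^6 / 11.8 = 3.85×10^5 s.
In days: 3.85×10^5 s / (86400 s/day) = 4.46 days.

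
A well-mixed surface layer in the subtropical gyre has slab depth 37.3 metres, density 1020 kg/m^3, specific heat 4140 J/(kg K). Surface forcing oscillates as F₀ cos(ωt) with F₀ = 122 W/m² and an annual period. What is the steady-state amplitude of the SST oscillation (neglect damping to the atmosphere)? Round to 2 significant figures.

Areal heat capacity C = ρ c_p D = 1020 × 4140 × 37.3 = 1.58×10^8 J/(m^2 K).
Angular frequency ω = 2π / T = 2π / 3.15×10^7 s = 1.99×10^-7 s⁻¹.
Cω = 1.58×10^8 × 1.99×10^-7 = 31.4 W/(m²·K).
Amplitude A = F₀ / (Cω) = 122 / 31.4 = 3.89 K.

3.9 K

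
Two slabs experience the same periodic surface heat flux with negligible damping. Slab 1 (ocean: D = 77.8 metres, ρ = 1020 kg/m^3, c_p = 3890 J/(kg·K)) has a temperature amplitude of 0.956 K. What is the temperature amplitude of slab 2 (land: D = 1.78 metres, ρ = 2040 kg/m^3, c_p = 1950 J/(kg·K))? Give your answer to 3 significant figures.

41.7 K

C_ocean = 3.09×10^8 J/(m²·K); C_land = 7.08×10^6 J/(m²·K).
A ∝ 1/C ⇒ A_land = A_ocean × C_ocean/C_land = 0.956 × 43.6 = 41.7 K.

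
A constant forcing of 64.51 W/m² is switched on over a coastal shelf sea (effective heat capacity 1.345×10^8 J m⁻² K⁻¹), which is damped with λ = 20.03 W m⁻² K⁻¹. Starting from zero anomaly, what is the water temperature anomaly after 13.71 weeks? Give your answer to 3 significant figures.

Areal heat capacity C = 1.345×10^8 J m⁻² K⁻¹ (given).
τ = C / λ = 1.34×10^8 / 20.03 = 6.71×10^6 s.
Equilibrium anomaly ΔT_eq = F / λ = 64.51 / 20.03 = 3.22 K.
t = 13.71 weeks = 8.29×10^6 s, so t/τ = 1.23.
ΔT(t) = ΔT_eq (1 − e^(−t/τ)) = 3.22 × (1 − e^−1.23) = 2.28 K.

2.28 K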